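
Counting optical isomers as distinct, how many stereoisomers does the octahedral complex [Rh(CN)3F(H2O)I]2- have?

5

The six octahedral sites form three mutually perpendicular trans pairs.
Systematic placement gives 4 geometric isomers: CN mer (3 arrangements); CN fac (chiral).
One of these lacks any improper symmetry element and so occurs as an enantiomeric pair, giving 4 + 1 = 5 stereoisomers in total.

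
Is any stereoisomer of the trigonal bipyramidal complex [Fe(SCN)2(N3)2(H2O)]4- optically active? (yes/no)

yes

In a trigonal bipyramid the two axial positions differ from the three equatorial ones.
Exhaustive case analysis gives 5 geometric isomers.
One of these lacks any improper symmetry element and so occurs as an enantiomeric pair, giving 5 + 1 = 6 stereoisomers in total.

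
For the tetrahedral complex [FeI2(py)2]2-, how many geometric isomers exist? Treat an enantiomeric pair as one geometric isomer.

In a tetrahedral complex all four positions are equivalent and every pair of ligands is adjacent — there is no cis/trans distinction.
Only one geometric arrangement is possible.

1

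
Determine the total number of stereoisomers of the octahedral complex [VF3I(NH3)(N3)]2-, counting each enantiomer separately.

An octahedron has six vertices in three trans pairs; every non-trans pair is cis.
Systematic placement gives 4 geometric isomers: F mer (3 arrangements); F fac (chiral).
One of these lacks any improper symmetry element and so occurs as an enantiomeric pair, giving 4 + 1 = 5 stereoisomers in total.

5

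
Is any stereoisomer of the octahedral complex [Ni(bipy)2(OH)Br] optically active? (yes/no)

yes

Each bipy is bidentate and must span two cis positions.
There are 2 geometric isomers: OH and Br mutually trans; OH and Br mutually cis (chiral).
One of these lacks any improper symmetry element and so occurs as an enantiomeric pair, giving 2 + 1 = 3 stereoisomers in total.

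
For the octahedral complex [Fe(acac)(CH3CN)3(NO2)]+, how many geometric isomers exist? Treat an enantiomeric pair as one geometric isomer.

2

In an octahedral complex each vertex has one trans partner and four cis neighbours.
Each acac is bidentate and must span two cis positions.
The distinct arrangements are (2 in all): CH3CN mer; CH3CN fac.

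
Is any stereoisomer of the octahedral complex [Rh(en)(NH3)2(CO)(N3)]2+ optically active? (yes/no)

yes

Each en is bidentate and must span two cis positions.
Working through the distinct placements yields 4 geometric isomers: NH3 cis (3 arrangements, 2 chiral); NH3 trans.
Of these, 2 lack any improper symmetry element and so occur as enantiomeric pairs, giving 4 + 2 = 6 stereoisomers in total.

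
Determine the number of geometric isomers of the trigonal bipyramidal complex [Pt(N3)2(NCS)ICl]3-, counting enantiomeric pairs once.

7

Systematic enumeration (placing each ligand type in turn and discarding arrangements equivalent by rotation or reflection) gives 7 geometric isomers.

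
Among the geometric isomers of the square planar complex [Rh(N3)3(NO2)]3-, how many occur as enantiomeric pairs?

0

In a square planar complex each vertex has one trans partner and two cis neighbours.
Only one geometric arrangement is possible.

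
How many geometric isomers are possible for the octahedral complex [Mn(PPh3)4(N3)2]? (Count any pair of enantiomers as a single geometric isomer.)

The distinct arrangements are (2 in all): N3 trans; N3 cis.

2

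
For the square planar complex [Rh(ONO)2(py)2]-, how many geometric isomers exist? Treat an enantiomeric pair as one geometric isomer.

2

A square has two trans pairs of vertices; adjacent vertices are cis.
The distinct arrangements are (2 in all): ONO cis; ONO trans.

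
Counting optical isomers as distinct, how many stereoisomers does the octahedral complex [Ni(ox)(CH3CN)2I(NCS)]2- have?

The six octahedral sites form three mutually perpendicular trans pairs.
Each ox is bidentate and must span two cis positions.
Systematic placement gives 4 geometric isomers: CH3CN trans; CH3CN cis (3 arrangements, 2 chiral).
Of these, 2 lack any improper symmetry element and so occur as enantiomeric pairs, giving 4 + 2 = 6 stereoisomers in total.

6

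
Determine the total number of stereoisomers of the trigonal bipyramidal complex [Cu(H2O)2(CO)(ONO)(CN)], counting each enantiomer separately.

10

In a trigonal bipyramid the two axial positions differ from the three equatorial ones.
Systematic enumeration (placing each ligand type in turn and discarding arrangements equivalent by rotation or reflection) gives 7 geometric isomers.
Of these, 3 lack any improper symmetry element and so occur as enantiomeric pairs, giving 7 + 3 = 10 stereoisomers in total.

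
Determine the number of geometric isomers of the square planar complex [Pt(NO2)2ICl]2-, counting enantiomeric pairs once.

2

There are 2 geometric isomers: NO2 cis; NO2 trans.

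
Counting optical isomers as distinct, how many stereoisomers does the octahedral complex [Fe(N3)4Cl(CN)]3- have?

An octahedron has six vertices in three trans pairs; every non-trans pair is cis.
The distinct arrangements are (2 in all): Cl and CN mutually trans; Cl and CN mutually cis.
Each arrangement has an internal mirror plane or centre of symmetry, so none is chiral.

2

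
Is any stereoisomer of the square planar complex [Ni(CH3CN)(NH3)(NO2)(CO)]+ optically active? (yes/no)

In a square planar complex each vertex has one trans partner and two cis neighbours.
There are 3 geometric isomers: (CH3CN/NH3 trans, CO/NO2 trans); (CH3CN/NO2 trans, CO/NH3 trans); (CH3CN/CO trans, NH3/NO2 trans).
Each arrangement has an internal mirror plane or centre of symmetry, so none is chiral.

no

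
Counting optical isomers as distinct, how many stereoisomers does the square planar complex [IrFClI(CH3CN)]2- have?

3

The distinct arrangements are (3 in all): (CH3CN/F trans, Cl/I trans); (CH3CN/I trans, Cl/F trans); (CH3CN/Cl trans, F/I trans).
Each arrangement has an internal mirror plane or centre of symmetry, so none is chiral.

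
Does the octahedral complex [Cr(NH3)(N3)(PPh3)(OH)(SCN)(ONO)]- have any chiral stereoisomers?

yes

Placing the ligands in turn and identifying arrangements related by rotation or reflection leaves 15 distinct geometric isomers.
Of these, 15 lack any improper symmetry element and so occur as enantiomeric pairs, giving 15 + 15 = 30 stereoisomers in total.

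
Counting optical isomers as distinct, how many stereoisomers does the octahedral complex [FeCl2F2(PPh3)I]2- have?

8

There are 6 geometric isomers: Cl trans, F trans; Cl trans, F cis; Cl cis, F cis (3 arrangements, 2 chiral); Cl cis, F trans.
Of these, 2 lack any improper symmetry element and so occur as enantiomeric pairs, giving 6 + 2 = 8 stereoisomers in total.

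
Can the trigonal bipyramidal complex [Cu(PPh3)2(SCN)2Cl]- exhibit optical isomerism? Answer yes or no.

In a trigonal bipyramid the two axial positions differ from the three equatorial ones.
Systematic enumeration (placing each ligand type in turn and discarding arrangements equivalent by rotation or reflection) gives 5 geometric isomers.
One of these lacks any improper symmetry element and so occurs as an enantiomeric pair, giving 5 + 1 = 6 stereoisomers in total.

yes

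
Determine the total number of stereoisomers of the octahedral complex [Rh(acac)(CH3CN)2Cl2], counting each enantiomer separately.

The six octahedral sites form three mutually perpendicular trans pairs.
Each acac is bidentate and must span two cis positions.
The distinct arrangements are (3 in all): CH3CN trans, Cl cis; CH3CN cis, Cl cis (chiral); CH3CN cis, Cl trans.
One of these lacks any improper symmetry element and so occurs as an enantiomeric pair, giving 3 + 1 = 4 stereoisomers in total.

4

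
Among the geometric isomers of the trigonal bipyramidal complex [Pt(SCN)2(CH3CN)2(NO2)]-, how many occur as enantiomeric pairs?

1

A trigonal bipyramid has two axial and three equatorial sites, which are chemically inequivalent.
Systematic enumeration (placing each ligand type in turn and discarding arrangements equivalent by rotation or reflection) gives 5 geometric isomers.
One of these lacks any improper symmetry element and so occurs as an enantiomeric pair, giving 5 + 1 = 6 stereoisomers in total.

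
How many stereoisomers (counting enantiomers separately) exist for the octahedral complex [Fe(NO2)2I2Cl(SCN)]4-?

8

An octahedron has six vertices in three trans pairs; every non-trans pair is cis.
The distinct arrangements are (6 in all): NO2 cis, I cis (3 arrangements, 2 chiral); NO2 trans, I cis; NO2 cis, I trans; NO2 trans, I trans.
Of these, 2 lack any improper symmetry element and so occur as enantiomeric pairs, giving 6 + 2 = 8 stereoisomers in total.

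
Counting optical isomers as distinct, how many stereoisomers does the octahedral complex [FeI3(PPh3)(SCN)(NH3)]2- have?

An octahedron has six vertices in three trans pairs; every non-trans pair is cis.
The distinct arrangements are (4 in all): I mer (3 arrangements); I fac (chiral).
One of these lacks any improper symmetry element and so occurs as an enantiomeric pair, giving 4 + 1 = 5 stereoisomers in total.

5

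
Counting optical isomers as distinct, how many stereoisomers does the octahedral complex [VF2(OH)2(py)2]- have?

In an octahedral complex each vertex has one trans partner and four cis neighbours.
There are 5 geometric isomers: F trans, OH trans, py trans; F trans, OH cis, py cis; F cis, OH cis, py trans; F cis, OH cis, py cis (chiral); F cis, OH trans, py cis.
One of these lacks any improper symmetry element and so occurs as an enantiomeric pair, giving 5 + 1 = 6 stereoisomers in total.

6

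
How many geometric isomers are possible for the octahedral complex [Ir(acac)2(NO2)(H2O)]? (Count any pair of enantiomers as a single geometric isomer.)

2

In an octahedral complex each vertex has one trans partner and four cis neighbours.
Each acac is bidentate and must span two cis positions.
There are 2 geometric isomers: NO2 and H2O mutually trans; NO2 and H2O mutually cis (chiral).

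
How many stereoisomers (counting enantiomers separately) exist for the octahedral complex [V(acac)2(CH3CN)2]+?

3

The six octahedral sites form three mutually perpendicular trans pairs.
Each acac is bidentate and must span two cis positions.
There are 2 geometric isomers: CH3CN trans; CH3CN cis (chiral).
One of these lacks any improper symmetry element and so occurs as an enantiomeric pair, giving 2 + 1 = 3 stereoisomers in total.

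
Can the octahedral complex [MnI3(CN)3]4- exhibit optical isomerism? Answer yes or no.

Systematic placement gives 2 geometric isomers: I mer; I fac.
Each arrangement has an internal mirror plane or centre of symmetry, so none is chiral.

no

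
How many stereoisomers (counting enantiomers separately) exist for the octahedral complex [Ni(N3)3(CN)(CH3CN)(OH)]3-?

5

The six octahedral sites form three mutually perpendicular trans pairs.
Systematic placement gives 4 geometric isomers: N3 mer (3 arrangements); N3 fac (chiral).
One of these lacks any improper symmetry element and so occurs as an enantiomeric pair, giving 4 + 1 = 5 stereoisomers in total.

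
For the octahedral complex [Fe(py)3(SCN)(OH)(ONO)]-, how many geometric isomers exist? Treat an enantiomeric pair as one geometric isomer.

There are 4 geometric isomers: py mer (3 arrangements); py fac (chiral).

4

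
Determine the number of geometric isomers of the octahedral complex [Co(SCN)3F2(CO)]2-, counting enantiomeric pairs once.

3

There are 3 geometric isomers: SCN mer, F cis; SCN mer, F trans; SCN fac, F cis.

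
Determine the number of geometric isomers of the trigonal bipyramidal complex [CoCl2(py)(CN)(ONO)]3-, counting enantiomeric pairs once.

7

Systematic enumeration (placing each ligand type in turn and discarding arrangements equivalent by rotation or reflection) gives 7 geometric isomers.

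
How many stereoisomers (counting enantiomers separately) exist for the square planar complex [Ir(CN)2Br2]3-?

A square has two trans pairs of vertices; adjacent vertices are cis.
There are 2 geometric isomers: CN cis; CN trans.
Each arrangement has an internal mirror plane or centre of symmetry, so none is chiral.

2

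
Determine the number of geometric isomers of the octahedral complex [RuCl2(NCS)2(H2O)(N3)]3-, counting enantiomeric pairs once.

6

The six octahedral sites form three mutually perpendicular trans pairs.
Working through the distinct placements yields 6 geometric isomers: Cl trans, NCS trans; Cl trans, NCS cis; Cl cis, NCS trans; Cl cis, NCS cis (3 arrangements, 2 chiral).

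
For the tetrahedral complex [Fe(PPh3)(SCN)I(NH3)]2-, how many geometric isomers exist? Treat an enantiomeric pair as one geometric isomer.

All four vertices of a tetrahedron are equivalent and mutually adjacent, so cis/trans isomerism cannot arise.
Only one geometric arrangement is possible; it has no improper symmetry element, so it exists as a pair of enantiomers (2 stereoisomers).

1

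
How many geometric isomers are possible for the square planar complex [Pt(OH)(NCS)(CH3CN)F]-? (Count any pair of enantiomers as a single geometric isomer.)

A square has two trans pairs of vertices; adjacent vertices are cis.
There are 3 geometric isomers: (CH3CN/NCS trans, F/OH trans); (CH3CN/OH trans, F/NCS trans); (CH3CN/F trans, NCS/OH trans).

3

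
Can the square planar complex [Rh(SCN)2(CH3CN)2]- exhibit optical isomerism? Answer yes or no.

In a square planar complex each vertex has one trans partner and two cis neighbours.
There are 2 geometric isomers: SCN cis; SCN trans.
Each arrangement has an internal mirror plane or centre of symmetry, so none is chiral.

no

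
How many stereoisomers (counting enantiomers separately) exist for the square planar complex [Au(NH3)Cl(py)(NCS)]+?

3

A square has two trans pairs of vertices; adjacent vertices are cis.
There are 3 geometric isomers: (Cl/NH3 trans, NCS/py trans); (Cl/py trans, NCS/NH3 trans); (Cl/NCS trans, NH3/py trans).
Each arrangement has an internal mirror plane or centre of symmetry, so none is chiral.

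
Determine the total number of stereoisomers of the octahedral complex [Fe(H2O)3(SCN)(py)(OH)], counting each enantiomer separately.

In an octahedral complex each vertex has one trans partner and four cis neighbours.
There are 4 geometric isomers: H2O mer (3 arrangements); H2O fac (chiral).
One of these lacks any improper symmetry element and so occurs as an enantiomeric pair, giving 4 + 1 = 5 stereoisomers in total.

5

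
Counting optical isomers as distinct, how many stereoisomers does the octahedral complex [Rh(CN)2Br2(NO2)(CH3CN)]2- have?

There are 6 geometric isomers: CN cis, Br trans; CN trans, Br trans; CN cis, Br cis (3 arrangements, 2 chiral); CN trans, Br cis.
Of these, 2 lack any improper symmetry element and so occur as enantiomeric pairs, giving 6 + 2 = 8 stereoisomers in total.

8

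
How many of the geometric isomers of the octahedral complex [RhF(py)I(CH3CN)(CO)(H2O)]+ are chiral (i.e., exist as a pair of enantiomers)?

15

Exhaustive case analysis gives 15 geometric isomers.
Of these, 15 lack any improper symmetry element and so occur as enantiomeric pairs, giving 15 + 15 = 30 stereoisomers in total.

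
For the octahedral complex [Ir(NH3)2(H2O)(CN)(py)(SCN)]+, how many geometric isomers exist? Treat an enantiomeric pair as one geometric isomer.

An octahedron has six vertices in three trans pairs; every non-trans pair is cis.
Exhaustive case analysis gives 9 geometric isomers.

9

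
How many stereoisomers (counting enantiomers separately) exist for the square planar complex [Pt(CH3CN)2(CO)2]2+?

In a square planar complex each vertex has one trans partner and two cis neighbours.
The distinct arrangements are (2 in all): CH3CN cis; CH3CN trans.
Each arrangement has an internal mirror plane or centre of symmetry, so none is chiral.

2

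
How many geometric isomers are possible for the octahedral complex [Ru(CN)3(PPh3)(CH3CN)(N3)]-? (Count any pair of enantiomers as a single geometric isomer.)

4

In an octahedral complex each vertex has one trans partner and four cis neighbours.
There are 4 geometric isomers: CN mer (3 arrangements); CN fac (chiral).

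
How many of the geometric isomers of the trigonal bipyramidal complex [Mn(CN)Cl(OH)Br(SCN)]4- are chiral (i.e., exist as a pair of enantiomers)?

10

In a trigonal bipyramid the two axial positions differ from the three equatorial ones.
Systematic enumeration (placing each ligand type in turn and discarding arrangements equivalent by rotation or reflection) gives 10 geometric isomers.
Of these, 10 lack any improper symmetry element and so occur as enantiomeric pairs, giving 10 + 10 = 20 stereoisomers in total.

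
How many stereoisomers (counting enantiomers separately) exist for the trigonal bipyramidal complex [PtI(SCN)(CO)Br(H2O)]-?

In a trigonal bipyramid the two axial positions differ from the three equatorial ones.
Systematic enumeration (placing each ligand type in turn and discarding arrangements equivalent by rotation or reflection) gives 10 geometric isomers.
Of these, 10 lack any improper symmetry element and so occur as enantiomeric pairs, giving 10 + 10 = 20 stereoisomers in total.

20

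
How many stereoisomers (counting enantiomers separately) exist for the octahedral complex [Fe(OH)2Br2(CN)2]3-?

6

In an octahedral complex each vertex has one trans partner and four cis neighbours.
There are 5 geometric isomers: OH trans, Br trans, CN trans; OH cis, Br trans, CN cis; OH trans, Br cis, CN cis; OH cis, Br cis, CN cis (chiral); OH cis, Br cis, CN trans.
One of these lacks any improper symmetry element and so occurs as an enantiomeric pair, giving 5 + 1 = 6 stereoisomers in total.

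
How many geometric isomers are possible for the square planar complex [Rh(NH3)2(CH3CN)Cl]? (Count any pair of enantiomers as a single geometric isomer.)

2

A square has two trans pairs of vertices; adjacent vertices are cis.
The distinct arrangements are (2 in all): NH3 cis; NH3 trans.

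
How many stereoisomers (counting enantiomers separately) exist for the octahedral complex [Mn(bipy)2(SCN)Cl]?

In an octahedral complex each vertex has one trans partner and four cis neighbours.
Each bipy is bidentate and must span two cis positions.
There are 2 geometric isomers: SCN and Cl mutually trans; SCN and Cl mutually cis (chiral).
One of these lacks any improper symmetry element and so occurs as an enantiomeric pair, giving 2 + 1 = 3 stereoisomers in total.

3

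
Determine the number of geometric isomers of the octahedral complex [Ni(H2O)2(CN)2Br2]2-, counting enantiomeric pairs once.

5

Working through the distinct placements yields 5 geometric isomers: H2O trans, CN trans, Br trans; H2O cis, CN cis, Br trans; H2O trans, CN cis, Br cis; H2O cis, CN cis, Br cis (chiral); H2O cis, CN trans, Br cis.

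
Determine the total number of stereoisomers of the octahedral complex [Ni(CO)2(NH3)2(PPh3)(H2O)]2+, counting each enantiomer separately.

The distinct arrangements are (6 in all): CO trans, NH3 cis; CO trans, NH3 trans; CO cis, NH3 cis (3 arrangements, 2 chiral); CO cis, NH3 trans.
Of these, 2 lack any improper symmetry element and so occur as enantiomeric pairs, giving 6 + 2 = 8 stereoisomers in total.

8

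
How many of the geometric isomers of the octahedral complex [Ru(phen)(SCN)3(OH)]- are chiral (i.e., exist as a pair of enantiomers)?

The six octahedral sites form three mutually perpendicular trans pairs.
Each phen is bidentate and must span two cis positions.
Working through the distinct placements yields 2 geometric isomers: SCN fac; SCN mer.
Each arrangement has an internal mirror plane or centre of symmetry, so none is chiral.

0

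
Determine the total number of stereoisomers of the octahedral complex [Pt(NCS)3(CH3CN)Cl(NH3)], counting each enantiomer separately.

5

There are 4 geometric isomers: NCS mer (3 arrangements); NCS fac (chiral).
One of these lacks any improper symmetry element and so occurs as an enantiomeric pair, giving 4 + 1 = 5 stereoisomers in total.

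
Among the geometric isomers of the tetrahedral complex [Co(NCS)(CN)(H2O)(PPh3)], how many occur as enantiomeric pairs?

In a tetrahedral complex all four positions are equivalent and every pair of ligands is adjacent — there is no cis/trans distinction.
Only one geometric arrangement is possible; it has no improper symmetry element, so it exists as a pair of enantiomers (2 stereoisomers).

1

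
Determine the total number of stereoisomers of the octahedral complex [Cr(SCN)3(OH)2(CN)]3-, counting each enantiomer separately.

In an octahedral complex each vertex has one trans partner and four cis neighbours.
Working through the distinct placements yields 3 geometric isomers: SCN mer, OH cis; SCN mer, OH trans; SCN fac, OH cis.
Each arrangement has an internal mirror plane or centre of symmetry, so none is chiral.

3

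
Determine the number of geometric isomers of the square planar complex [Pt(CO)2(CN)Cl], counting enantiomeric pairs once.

A square has two trans pairs of vertices; adjacent vertices are cis.
The distinct arrangements are (2 in all): CO cis; CO trans.

2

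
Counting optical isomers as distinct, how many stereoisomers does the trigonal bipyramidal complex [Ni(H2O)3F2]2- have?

3

In a trigonal bipyramid the two axial positions differ from the three equatorial ones.
Working through the distinct placements yields 3 geometric isomers: F both axial; F one axial, one equatorial; F both equatorial.
Each arrangement has an internal mirror plane or centre of symmetry, so none is chiral.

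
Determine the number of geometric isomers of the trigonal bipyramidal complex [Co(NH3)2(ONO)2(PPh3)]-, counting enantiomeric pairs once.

5

A trigonal bipyramid has two axial and three equatorial sites, which are chemically inequivalent.
Placing the ligands in turn and identifying arrangements related by rotation or reflection leaves 5 distinct geometric isomers.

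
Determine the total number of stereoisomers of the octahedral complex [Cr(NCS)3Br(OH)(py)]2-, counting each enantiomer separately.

5

In an octahedral complex each vertex has one trans partner and four cis neighbours.
Systematic placement gives 4 geometric isomers: NCS mer (3 arrangements); NCS fac (chiral).
One of these lacks any improper symmetry element and so occurs as an enantiomeric pair, giving 4 + 1 = 5 stereoisomers in total.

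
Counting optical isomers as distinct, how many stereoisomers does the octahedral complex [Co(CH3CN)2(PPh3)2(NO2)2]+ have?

6

The six octahedral sites form three mutually perpendicular trans pairs.
Working through the distinct placements yields 5 geometric isomers: CH3CN trans, PPh3 trans, NO2 trans; CH3CN trans, PPh3 cis, NO2 cis; CH3CN cis, PPh3 trans, NO2 cis; CH3CN cis, PPh3 cis, NO2 cis (chiral); CH3CN cis, PPh3 cis, NO2 trans.
One of these lacks any improper symmetry element and so occurs as an enantiomeric pair, giving 5 + 1 = 6 stereoisomers in total.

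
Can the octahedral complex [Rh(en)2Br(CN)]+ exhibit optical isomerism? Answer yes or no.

An octahedron has six vertices in three trans pairs; every non-trans pair is cis.
Each en is bidentate and must span two cis positions.
There are 2 geometric isomers: Br and CN mutually trans; Br and CN mutually cis (chiral).
One of these lacks any improper symmetry element and so occurs as an enantiomeric pair, giving 2 + 1 = 3 stereoisomers in total.

yes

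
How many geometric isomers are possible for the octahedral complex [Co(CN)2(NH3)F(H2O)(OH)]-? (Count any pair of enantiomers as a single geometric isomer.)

9

An octahedron has six vertices in three trans pairs; every non-trans pair is cis.
Systematic enumeration (placing each ligand type in turn and discarding arrangements equivalent by rotation or reflection) gives 9 geometric isomers.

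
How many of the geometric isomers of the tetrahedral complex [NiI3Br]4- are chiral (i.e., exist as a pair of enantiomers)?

In a tetrahedral complex all four positions are equivalent and every pair of ligands is adjacent — there is no cis/trans distinction.
Only one geometric arrangement is possible.

0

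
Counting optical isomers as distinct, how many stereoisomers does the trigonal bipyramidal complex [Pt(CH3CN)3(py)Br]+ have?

4

A trigonal bipyramid has two axial and three equatorial sites, which are chemically inequivalent.
There are 4 geometric isomers: py equatorial, Br axial; py axial, Br axial; py equatorial, Br equatorial; py axial, Br equatorial.
Each arrangement has an internal mirror plane or centre of symmetry, so none is chiral.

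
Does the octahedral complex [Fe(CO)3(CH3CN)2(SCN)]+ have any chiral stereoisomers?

no

An octahedron has six vertices in three trans pairs; every non-trans pair is cis.
Working through the distinct placements yields 3 geometric isomers: CO mer, CH3CN trans; CO fac, CH3CN cis; CO mer, CH3CN cis.
Each arrangement has an internal mirror plane or centre of symmetry, so none is chiral.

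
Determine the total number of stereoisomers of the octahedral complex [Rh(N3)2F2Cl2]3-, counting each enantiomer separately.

The six octahedral sites form three mutually perpendicular trans pairs.
There are 5 geometric isomers: N3 trans, F trans, Cl trans; N3 cis, F cis, Cl trans; N3 trans, F cis, Cl cis; N3 cis, F cis, Cl cis (chiral); N3 cis, F trans, Cl cis.
One of these lacks any improper symmetry element and so occurs as an enantiomeric pair, giving 5 + 1 = 6 stereoisomers in total.

6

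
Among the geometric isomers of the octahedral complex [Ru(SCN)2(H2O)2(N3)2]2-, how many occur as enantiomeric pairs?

1

An octahedron has six vertices in three trans pairs; every non-trans pair is cis.
Systematic placement gives 5 geometric isomers: SCN trans, H2O trans, N3 trans; SCN cis, H2O trans, N3 cis; SCN trans, H2O cis, N3 cis; SCN cis, H2O cis, N3 cis (chiral); SCN cis, H2O cis, N3 trans.
One of these lacks any improper symmetry element and so occurs as an enantiomeric pair, giving 5 + 1 = 6 stereoisomers in total.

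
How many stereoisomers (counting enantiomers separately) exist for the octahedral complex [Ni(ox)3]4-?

Each ox is bidentate and must span two cis positions.
Only one geometric arrangement is possible; it has no improper symmetry element, so it exists as a pair of enantiomers (2 stereoisomers).

2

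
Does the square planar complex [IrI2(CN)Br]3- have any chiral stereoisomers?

no

In a square planar complex each vertex has one trans partner and two cis neighbours.
There are 2 geometric isomers: I cis; I trans.
Each arrangement has an internal mirror plane or centre of symmetry, so none is chiral.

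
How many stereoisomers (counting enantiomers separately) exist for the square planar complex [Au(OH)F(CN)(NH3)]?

In a square planar complex each vertex has one trans partner and two cis neighbours.
The distinct arrangements are (3 in all): (CN/NH3 trans, F/OH trans); (CN/OH trans, F/NH3 trans); (CN/F trans, NH3/OH trans).
Each arrangement has an internal mirror plane or centre of symmetry, so none is chiral.

3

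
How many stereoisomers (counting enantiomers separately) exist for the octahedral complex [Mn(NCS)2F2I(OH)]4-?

Working through the distinct placements yields 6 geometric isomers: NCS cis, F trans; NCS trans, F trans; NCS cis, F cis (3 arrangements, 2 chiral); NCS trans, F cis.
Of these, 2 lack any improper symmetry element and so occur as enantiomeric pairs, giving 6 + 2 = 8 stereoisomers in total.

8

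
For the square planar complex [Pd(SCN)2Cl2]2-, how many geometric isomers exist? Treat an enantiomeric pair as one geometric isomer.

2

Working through the distinct placements yields 2 geometric isomers: SCN cis; SCN trans.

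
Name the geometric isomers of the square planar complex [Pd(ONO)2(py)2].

cis and trans

In a square planar complex each vertex has one trans partner and two cis neighbours.
The distinct arrangements are (2 in all): ONO cis; ONO trans.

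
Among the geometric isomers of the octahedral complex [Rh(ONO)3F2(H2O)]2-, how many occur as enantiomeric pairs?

0

The six octahedral sites form three mutually perpendicular trans pairs.
There are 3 geometric isomers: ONO mer, F trans; ONO mer, F cis; ONO fac, F cis.
Each arrangement has an internal mirror plane or centre of symmetry, so none is chiral.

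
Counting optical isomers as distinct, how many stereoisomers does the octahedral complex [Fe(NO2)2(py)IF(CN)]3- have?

15

An octahedron has six vertices in three trans pairs; every non-trans pair is cis.
Placing the ligands in turn and identifying arrangements related by rotation or reflection leaves 9 distinct geometric isomers.
Of these, 6 lack any improper symmetry element and so occur as enantiomeric pairs, giving 9 + 6 = 15 stereoisomers in total.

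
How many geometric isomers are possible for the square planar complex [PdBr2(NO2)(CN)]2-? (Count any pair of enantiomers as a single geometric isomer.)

The distinct arrangements are (2 in all): Br cis; Br trans.

2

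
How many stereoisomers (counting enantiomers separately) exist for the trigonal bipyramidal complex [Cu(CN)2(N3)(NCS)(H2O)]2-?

A trigonal bipyramid has two axial and three equatorial sites, which are chemically inequivalent.
Placing the ligands in turn and identifying arrangements related by rotation or reflection leaves 7 distinct geometric isomers.
Of these, 3 lack any improper symmetry element and so occur as enantiomeric pairs, giving 7 + 3 = 10 stereoisomers in total.

10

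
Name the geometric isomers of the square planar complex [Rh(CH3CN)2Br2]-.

A square has two trans pairs of vertices; adjacent vertices are cis.
Working through the distinct placements yields 2 geometric isomers: CH3CN cis; CH3CN trans.

cis and trans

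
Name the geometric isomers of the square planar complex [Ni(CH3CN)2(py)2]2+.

In a square planar complex each vertex has one trans partner and two cis neighbours.
Working through the distinct placements yields 2 geometric isomers: CH3CN cis; CH3CN trans.

cis and trans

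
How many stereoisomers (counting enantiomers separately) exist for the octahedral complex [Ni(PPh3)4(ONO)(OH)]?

2

Systematic placement gives 2 geometric isomers: ONO and OH mutually trans; ONO and OH mutually cis.
Each arrangement has an internal mirror plane or centre of symmetry, so none is chiral.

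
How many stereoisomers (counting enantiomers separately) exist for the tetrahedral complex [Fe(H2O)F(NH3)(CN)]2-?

2

Only one geometric arrangement is possible; it has no improper symmetry element, so it exists as a pair of enantiomers (2 stereoisomers).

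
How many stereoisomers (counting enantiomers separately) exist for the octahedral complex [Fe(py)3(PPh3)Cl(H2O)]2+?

The six octahedral sites form three mutually perpendicular trans pairs.
Systematic placement gives 4 geometric isomers: py mer (3 arrangements); py fac (chiral).
One of these lacks any improper symmetry element and so occurs as an enantiomeric pair, giving 4 + 1 = 5 stereoisomers in total.

5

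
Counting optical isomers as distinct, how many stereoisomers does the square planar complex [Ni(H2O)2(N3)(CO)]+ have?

2

A square has two trans pairs of vertices; adjacent vertices are cis.
Systematic placement gives 2 geometric isomers: H2O cis; H2O trans.
Each arrangement has an internal mirror plane or centre of symmetry, so none is chiral.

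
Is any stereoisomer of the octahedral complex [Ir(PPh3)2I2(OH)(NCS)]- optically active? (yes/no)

yes

In an octahedral complex each vertex has one trans partner and four cis neighbours.
The distinct arrangements are (6 in all): PPh3 trans, I trans; PPh3 cis, I trans; PPh3 trans, I cis; PPh3 cis, I cis (3 arrangements, 2 chiral).
Of these, 2 lack any improper symmetry element and so occur as enantiomeric pairs, giving 6 + 2 = 8 stereoisomers in total.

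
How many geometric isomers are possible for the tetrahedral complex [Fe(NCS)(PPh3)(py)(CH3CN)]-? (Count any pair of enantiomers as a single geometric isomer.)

1

In a tetrahedral complex all four positions are equivalent and every pair of ligands is adjacent — there is no cis/trans distinction.
Only one geometric arrangement is possible; it has no improper symmetry element, so it exists as a pair of enantiomers (2 stereoisomers).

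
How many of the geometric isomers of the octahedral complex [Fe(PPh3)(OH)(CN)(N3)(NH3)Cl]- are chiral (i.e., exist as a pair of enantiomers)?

15

In an octahedral complex each vertex has one trans partner and four cis neighbours.
Placing the ligands in turn and identifying arrangements related by rotation or reflection leaves 15 distinct geometric isomers.
Of these, 15 lack any improper symmetry element and so occur as enantiomeric pairs, giving 15 + 15 = 30 stereoisomers in total.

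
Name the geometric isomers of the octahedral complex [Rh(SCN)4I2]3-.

An octahedron has six vertices in three trans pairs; every non-trans pair is cis.
Working through the distinct placements yields 2 geometric isomers: I trans; I cis.

cis and trans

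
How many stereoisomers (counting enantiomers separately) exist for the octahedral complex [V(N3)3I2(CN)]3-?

3

The six octahedral sites form three mutually perpendicular trans pairs.
The distinct arrangements are (3 in all): N3 mer, I cis; N3 mer, I trans; N3 fac, I cis.
Each arrangement has an internal mirror plane or centre of symmetry, so none is chiral.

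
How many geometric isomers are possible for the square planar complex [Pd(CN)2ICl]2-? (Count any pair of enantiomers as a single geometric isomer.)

2

In a square planar complex each vertex has one trans partner and two cis neighbours.
Systematic placement gives 2 geometric isomers: CN cis; CN trans.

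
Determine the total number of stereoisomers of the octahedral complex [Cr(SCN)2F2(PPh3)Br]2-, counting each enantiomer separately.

The six octahedral sites form three mutually perpendicular trans pairs.
Working through the distinct placements yields 6 geometric isomers: SCN trans, F cis; SCN cis, F cis (3 arrangements, 2 chiral); SCN trans, F trans; SCN cis, F trans.
Of these, 2 lack any improper symmetry element and so occur as enantiomeric pairs, giving 6 + 2 = 8 stereoisomers in total.

8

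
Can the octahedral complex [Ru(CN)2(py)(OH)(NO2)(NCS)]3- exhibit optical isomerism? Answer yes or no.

yes

In an octahedral complex each vertex has one trans partner and four cis neighbours.
Exhaustive case analysis gives 9 geometric isomers.
Of these, 6 lack any improper symmetry element and so occur as enantiomeric pairs, giving 9 + 6 = 15 stereoisomers in total.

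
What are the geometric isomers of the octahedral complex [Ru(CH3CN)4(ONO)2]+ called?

In an octahedral complex each vertex has one trans partner and four cis neighbours.
There are 2 geometric isomers: ONO trans; ONO cis.

cis and trans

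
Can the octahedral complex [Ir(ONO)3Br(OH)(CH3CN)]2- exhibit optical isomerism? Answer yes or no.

yes

In an octahedral complex each vertex has one trans partner and four cis neighbours.
The distinct arrangements are (4 in all): ONO mer (3 arrangements); ONO fac (chiral).
One of these lacks any improper symmetry element and so occurs as an enantiomeric pair, giving 4 + 1 = 5 stereoisomers in total.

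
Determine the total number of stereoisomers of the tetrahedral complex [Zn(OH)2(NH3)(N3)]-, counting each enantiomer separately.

1

In a tetrahedral complex all four positions are equivalent and every pair of ligands is adjacent — there is no cis/trans distinction.
Only one geometric arrangement is possible.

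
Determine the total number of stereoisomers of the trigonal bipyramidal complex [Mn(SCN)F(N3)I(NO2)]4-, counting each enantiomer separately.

20

Systematic enumeration (placing each ligand type in turn and discarding arrangements equivalent by rotation or reflection) gives 10 geometric isomers.
Of these, 10 lack any improper symmetry element and so occur as enantiomeric pairs, giving 10 + 10 = 20 stereoisomers in total.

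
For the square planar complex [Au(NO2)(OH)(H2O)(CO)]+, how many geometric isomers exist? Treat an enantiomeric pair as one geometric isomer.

3

There are 3 geometric isomers: (CO/NO2 trans, H2O/OH trans); (CO/OH trans, H2O/NO2 trans); (CO/H2O trans, NO2/OH trans).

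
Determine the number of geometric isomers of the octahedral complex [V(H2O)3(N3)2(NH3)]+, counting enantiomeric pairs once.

In an octahedral complex each vertex has one trans partner and four cis neighbours.
The distinct arrangements are (3 in all): H2O mer, N3 cis; H2O mer, N3 trans; H2O fac, N3 cis.

3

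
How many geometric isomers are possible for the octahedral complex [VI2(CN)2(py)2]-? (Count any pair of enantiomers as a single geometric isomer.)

In an octahedral complex each vertex has one trans partner and four cis neighbours.
The distinct arrangements are (5 in all): I trans, CN trans, py trans; I cis, CN trans, py cis; I cis, CN cis, py trans; I cis, CN cis, py cis (chiral); I trans, CN cis, py cis.

5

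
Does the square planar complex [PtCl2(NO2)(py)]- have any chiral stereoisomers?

A square has two trans pairs of vertices; adjacent vertices are cis.
Working through the distinct placements yields 2 geometric isomers: Cl cis; Cl trans.
Each arrangement has an internal mirror plane or centre of symmetry, so none is chiral.

no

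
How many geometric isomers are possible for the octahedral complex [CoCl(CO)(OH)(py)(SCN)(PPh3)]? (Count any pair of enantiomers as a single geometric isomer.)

15

Placing the ligands in turn and identifying arrangements related by rotation or reflection leaves 15 distinct geometric isomers.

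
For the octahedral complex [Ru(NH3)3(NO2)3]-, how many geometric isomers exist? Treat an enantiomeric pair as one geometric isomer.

2

In an octahedral complex each vertex has one trans partner and four cis neighbours.
The distinct arrangements are (2 in all): NH3 mer; NH3 fac.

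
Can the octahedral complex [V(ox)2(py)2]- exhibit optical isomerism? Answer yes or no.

The six octahedral sites form three mutually perpendicular trans pairs.
Each ox is bidentate and must span two cis positions.
Working through the distinct placements yields 2 geometric isomers: py trans; py cis (chiral).
One of these lacks any improper symmetry element and so occurs as an enantiomeric pair, giving 2 + 1 = 3 stereoisomers in total.

yes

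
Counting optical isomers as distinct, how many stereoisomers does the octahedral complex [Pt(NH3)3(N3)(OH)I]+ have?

5

An octahedron has six vertices in three trans pairs; every non-trans pair is cis.
Systematic placement gives 4 geometric isomers: NH3 mer (3 arrangements); NH3 fac (chiral).
One of these lacks any improper symmetry element and so occurs as an enantiomeric pair, giving 4 + 1 = 5 stereoisomers in total.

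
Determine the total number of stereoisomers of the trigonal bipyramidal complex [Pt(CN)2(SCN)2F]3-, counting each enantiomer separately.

6

Placing the ligands in turn and identifying arrangements related by rotation or reflection leaves 5 distinct geometric isomers.
One of these lacks any improper symmetry element and so occurs as an enantiomeric pair, giving 5 + 1 = 6 stereoisomers in total.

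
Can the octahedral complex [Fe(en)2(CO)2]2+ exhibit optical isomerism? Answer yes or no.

yes

In an octahedral complex each vertex has one trans partner and four cis neighbours.
Each en is bidentate and must span two cis positions.
Systematic placement gives 2 geometric isomers: CO trans; CO cis (chiral).
One of these lacks any improper symmetry element and so occurs as an enantiomeric pair, giving 2 + 1 = 3 stereoisomers in total.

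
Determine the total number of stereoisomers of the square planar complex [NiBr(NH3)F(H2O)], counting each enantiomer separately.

In a square planar complex each vertex has one trans partner and two cis neighbours.
There are 3 geometric isomers: (Br/H2O trans, F/NH3 trans); (Br/NH3 trans, F/H2O trans); (Br/F trans, H2O/NH3 trans).
Each arrangement has an internal mirror plane or centre of symmetry, so none is chiral.

3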